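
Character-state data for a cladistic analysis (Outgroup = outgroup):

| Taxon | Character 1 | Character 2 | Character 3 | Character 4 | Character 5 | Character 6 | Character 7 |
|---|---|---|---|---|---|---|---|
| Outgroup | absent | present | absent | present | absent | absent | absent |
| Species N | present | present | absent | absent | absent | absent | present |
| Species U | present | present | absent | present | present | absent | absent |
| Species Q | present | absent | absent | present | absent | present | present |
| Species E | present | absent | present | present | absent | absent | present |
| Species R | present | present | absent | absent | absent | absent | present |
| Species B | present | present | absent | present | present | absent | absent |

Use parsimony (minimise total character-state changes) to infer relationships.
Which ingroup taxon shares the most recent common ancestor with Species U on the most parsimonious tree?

Species B

Character polarity is set by the outgroup: the derived state is whichever differs from the outgroup's state, so for Character 2, Character 4 the derived state is 'absent', and for the remaining characters it is 'present'.
All ingroup taxa share the derived state 'present' for Character 1; it defines the ingroup but does not resolve relationships within it.
Character 2: derived state 'absent' in Species E and Species Q only — synapomorphy for {Species E, Species Q}.
Character 3 (derived state 'present') is unique to Species E (autapomorphy; uninformative for grouping).
Character 4: derived state 'absent' in Species N and Species R only — synapomorphy for {Species N, Species R}.
Character 5 (derived state 'present') is shared by Species B and Species U — a synapomorphy uniting that clade.
Character 6: derived state 'present' in Species Q only — an autapomorphy, so it tells us nothing about relationships among taxa.
Character 7 (derived state 'present') is shared by Species E, Species N, Species Q, and Species R — a synapomorphy uniting that clade.
Most parsimonious ingroup topology: (((Species N,Species R),(Species E,Species Q)),(Species B,Species U)).
Species U and Species B form a cherry on this tree, so they are sister taxa.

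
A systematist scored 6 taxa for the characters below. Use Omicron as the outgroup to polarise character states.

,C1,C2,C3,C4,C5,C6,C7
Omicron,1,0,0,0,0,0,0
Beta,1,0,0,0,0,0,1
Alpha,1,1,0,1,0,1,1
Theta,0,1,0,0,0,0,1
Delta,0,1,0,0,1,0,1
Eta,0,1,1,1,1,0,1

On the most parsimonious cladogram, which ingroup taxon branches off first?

Character polarity is set by the outgroup: the derived state is whichever differs from the outgroup's state, so for C1 the derived state is '0', and for the remaining characters it is '1'.
C1: derived state '0' in Delta, Eta, and Theta only — synapomorphy for {Delta, Eta, Theta}.
C2 (derived state '1') is shared by Alpha, Delta, Eta, and Theta — a synapomorphy uniting that clade.
C3 (derived state '1') is unique to Eta (autapomorphy; uninformative for grouping).
C4 (state '1') occurs in Alpha and Eta but conflicts with the nesting implied by the other characters — most parsimoniously interpreted as homoplasy.
C5: derived state '1' in Delta and Eta only — synapomorphy for {Delta, Eta}.
C6: derived state '1' in Alpha only — an autapomorphy, so it tells us nothing about relationships among taxa.
All ingroup taxa share the derived state '1' for C7; it defines the ingroup but does not resolve relationships within it.
Most parsimonious ingroup topology: (Beta,(Alpha,(Theta,(Delta,Eta)))).
Beta is sister to the clade containing all other ingroup taxa, so it is the earliest-diverging (most basal) ingroup lineage.

Beta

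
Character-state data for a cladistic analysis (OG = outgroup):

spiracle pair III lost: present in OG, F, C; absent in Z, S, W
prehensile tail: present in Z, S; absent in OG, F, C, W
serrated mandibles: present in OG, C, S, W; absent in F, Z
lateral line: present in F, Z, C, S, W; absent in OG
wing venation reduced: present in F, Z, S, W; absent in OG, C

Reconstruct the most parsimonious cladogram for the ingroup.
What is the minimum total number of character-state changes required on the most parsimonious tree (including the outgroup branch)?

Character polarity is set by the outgroup: the derived state is whichever differs from the outgroup's state, so for spiracle pair III lost, serrated mandibles the derived state is 'absent', and for the remaining characters it is 'present'.
spiracle pair III lost: derived state 'absent' in S, W, and Z only — synapomorphy for {S, W, Z}.
prehensile tail: derived state 'present' in S and Z only — synapomorphy for {S, Z}.
serrated mandibles groups F and Z, which is incompatible with the clades supported by the remaining characters; treating it as convergent (homoplasy) costs fewer steps than any alternative tree.
lateral line (derived state 'present') is shared by all ingroup taxa — unites the whole ingroup.
wing venation reduced (derived state 'present') is shared by F, S, W, and Z — a synapomorphy uniting that clade.
Most parsimonious ingroup topology: ((F,((Z,S),W)),C).
Changes per character on this tree: spiracle pair III lost: 1; prehensile tail: 1; serrated mandibles: 2; lateral line: 1; wing venation reduced: 1.
Total = 6.

6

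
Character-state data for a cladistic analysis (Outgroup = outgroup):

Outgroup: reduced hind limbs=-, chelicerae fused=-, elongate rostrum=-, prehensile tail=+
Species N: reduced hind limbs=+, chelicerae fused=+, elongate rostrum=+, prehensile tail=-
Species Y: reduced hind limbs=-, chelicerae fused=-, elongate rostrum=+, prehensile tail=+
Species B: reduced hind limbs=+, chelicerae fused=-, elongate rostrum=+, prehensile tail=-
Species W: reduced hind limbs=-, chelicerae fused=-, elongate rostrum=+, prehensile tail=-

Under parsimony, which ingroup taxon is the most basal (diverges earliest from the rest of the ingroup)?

Character polarity is set by the outgroup: the derived state is whichever differs from the outgroup's state, so for prehensile tail the derived state is '-', and for the remaining characters it is '+'.
reduced hind limbs (derived state '+') is shared by Species B and Species N — a synapomorphy uniting that clade.
chelicerae fused (derived state '+') is unique to Species N (autapomorphy; uninformative for grouping).
elongate rostrum (derived state '+') is shared by all ingroup taxa — unites the whole ingroup.
prehensile tail: derived state '-' in Species B, Species N, and Species W only — synapomorphy for {Species B, Species N, Species W}.
Most parsimonious ingroup topology: (((Species N,Species B),Species W),Species Y).
Species Y is sister to the clade containing all other ingroup taxa, so it is the earliest-diverging (most basal) ingroup lineage.

Species Y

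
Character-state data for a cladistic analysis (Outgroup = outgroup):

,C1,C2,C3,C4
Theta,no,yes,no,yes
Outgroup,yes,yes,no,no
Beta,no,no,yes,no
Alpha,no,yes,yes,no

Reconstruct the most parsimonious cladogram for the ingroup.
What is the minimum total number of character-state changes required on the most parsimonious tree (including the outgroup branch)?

Character polarity is set by the outgroup: the derived state is whichever differs from the outgroup's state, so for C1, C2 the derived state is 'no', and for the remaining characters it is 'yes'.
All ingroup taxa share the derived state 'no' for C1; it defines the ingroup but does not resolve relationships within it.
C2 (derived state 'no') is unique to Beta (autapomorphy; uninformative for grouping).
C3: derived state 'yes' in Alpha and Beta only — synapomorphy for {Alpha, Beta}.
C4 (derived state 'yes') is unique to Theta (autapomorphy; uninformative for grouping).
Most parsimonious ingroup topology: (Theta,(Alpha,Beta)).
Changes per character on this tree: C1: 1; C2: 1; C3: 1; C4: 1.
Total = 4.

4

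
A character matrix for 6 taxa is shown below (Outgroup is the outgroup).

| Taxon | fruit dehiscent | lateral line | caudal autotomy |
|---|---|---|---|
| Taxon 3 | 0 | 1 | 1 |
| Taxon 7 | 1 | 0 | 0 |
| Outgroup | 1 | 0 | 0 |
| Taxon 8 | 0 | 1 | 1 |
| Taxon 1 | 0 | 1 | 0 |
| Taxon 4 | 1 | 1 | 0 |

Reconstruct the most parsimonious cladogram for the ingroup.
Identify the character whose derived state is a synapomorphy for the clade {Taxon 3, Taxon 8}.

Character polarity is set by the outgroup: the derived state is whichever differs from the outgroup's state, so for fruit dehiscent the derived state is '0', and for the remaining characters it is '1'.
fruit dehiscent: derived state '0' in Taxon 1, Taxon 3, and Taxon 8 only — synapomorphy for {Taxon 1, Taxon 3, Taxon 8}.
Only Taxon 1, Taxon 3, Taxon 4, and Taxon 8 show the derived state '1' for lateral line, supporting them as a clade.
caudal autotomy (derived state '1') is shared by Taxon 3 and Taxon 8 — a synapomorphy uniting that clade.
Most parsimonious ingroup topology: ((((Taxon 8,Taxon 3),Taxon 1),Taxon 4),Taxon 7).
The clade {Taxon 3, Taxon 8} is supported by caudal autotomy: its derived state '1' occurs in exactly those taxa and in no other taxon (including the outgroup).

caudal autotomy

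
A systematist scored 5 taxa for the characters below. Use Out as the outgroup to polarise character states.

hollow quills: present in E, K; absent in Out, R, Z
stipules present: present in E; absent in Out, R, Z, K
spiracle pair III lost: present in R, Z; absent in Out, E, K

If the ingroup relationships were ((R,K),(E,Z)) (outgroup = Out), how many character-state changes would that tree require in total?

5

Map each character onto ((R,K),(E,Z)) (rooted by Out) and count the minimum state changes it requires (Fitch parsimony):
hollow quills: 2; stipules present: 1; spiracle pair III lost: 2.
Total tree length = 5.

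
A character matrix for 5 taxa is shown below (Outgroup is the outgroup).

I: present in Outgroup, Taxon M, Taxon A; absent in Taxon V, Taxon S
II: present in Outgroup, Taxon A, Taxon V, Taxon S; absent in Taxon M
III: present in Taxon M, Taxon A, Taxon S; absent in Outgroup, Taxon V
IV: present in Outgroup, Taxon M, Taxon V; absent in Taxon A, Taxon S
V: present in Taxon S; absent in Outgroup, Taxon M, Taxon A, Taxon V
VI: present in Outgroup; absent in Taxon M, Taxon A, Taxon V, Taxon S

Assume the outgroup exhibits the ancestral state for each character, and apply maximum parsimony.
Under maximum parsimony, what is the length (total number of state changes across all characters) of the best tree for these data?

Character polarity is set by the outgroup: the derived state is whichever differs from the outgroup's state, so for I, II, IV, VI the derived state is 'absent', and for the remaining characters it is 'present'.
I (state 'absent') occurs in Taxon S and Taxon V but conflicts with the nesting implied by the other characters — most parsimoniously interpreted as homoplasy.
II: derived state 'absent' in Taxon M only — an autapomorphy, so it tells us nothing about relationships among taxa.
III: derived state 'present' in Taxon A, Taxon M, and Taxon S only — synapomorphy for {Taxon A, Taxon M, Taxon S}.
IV (derived state 'absent') is shared by Taxon A and Taxon S — a synapomorphy uniting that clade.
V (derived state 'present') is unique to Taxon S (autapomorphy; uninformative for grouping).
VI (derived state 'absent') is shared by all ingroup taxa — unites the whole ingroup.
Most parsimonious ingroup topology: ((Taxon M,(Taxon A,Taxon S)),Taxon V).
Changes per character on this tree: I: 2; II: 1; III: 1; IV: 1; V: 1; VI: 1.
Total = 7.

7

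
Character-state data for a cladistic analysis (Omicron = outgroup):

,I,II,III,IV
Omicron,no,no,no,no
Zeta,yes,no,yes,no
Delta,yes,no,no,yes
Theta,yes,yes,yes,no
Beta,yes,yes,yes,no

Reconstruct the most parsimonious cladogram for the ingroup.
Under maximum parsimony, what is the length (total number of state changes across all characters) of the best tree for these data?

The outgroup has state 'no' for every character, so 'yes' is the derived state throughout.
All ingroup taxa share the derived state 'yes' for I; it defines the ingroup but does not resolve relationships within it.
II: derived state 'yes' in Beta and Theta only — synapomorphy for {Beta, Theta}.
Only Beta, Theta, and Zeta show the derived state 'yes' for III, supporting them as a clade.
IV: derived state 'yes' in Delta only — an autapomorphy, so it tells us nothing about relationships among taxa.
Most parsimonious ingroup topology: ((Zeta,(Theta,Beta)),Delta).
Changes per character on this tree: I: 1; II: 1; III: 1; IV: 1.
Total = 4.

4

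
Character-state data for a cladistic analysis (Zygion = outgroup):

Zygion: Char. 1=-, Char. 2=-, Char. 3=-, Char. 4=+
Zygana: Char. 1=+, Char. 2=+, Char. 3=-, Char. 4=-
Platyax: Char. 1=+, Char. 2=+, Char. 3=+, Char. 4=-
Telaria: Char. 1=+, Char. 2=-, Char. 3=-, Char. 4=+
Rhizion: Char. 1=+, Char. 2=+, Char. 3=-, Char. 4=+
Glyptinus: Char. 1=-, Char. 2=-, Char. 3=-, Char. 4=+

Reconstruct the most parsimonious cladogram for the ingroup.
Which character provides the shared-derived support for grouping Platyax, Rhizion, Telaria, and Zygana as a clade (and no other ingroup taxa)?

Char. 1

Character polarity is set by the outgroup: the derived state is whichever differs from the outgroup's state, so for Char. 4 the derived state is '-', and for the remaining characters it is '+'.
Char. 1: derived state '+' in Platyax, Rhizion, Telaria, and Zygana only — synapomorphy for {Platyax, Rhizion, Telaria, Zygana}.
Char. 2: derived state '+' in Platyax, Rhizion, and Zygana only — synapomorphy for {Platyax, Rhizion, Zygana}.
Char. 3: derived state '+' in Platyax only — an autapomorphy, so it tells us nothing about relationships among taxa.
Char. 4: derived state '-' in Platyax and Zygana only — synapomorphy for {Platyax, Zygana}.
Most parsimonious ingroup topology: ((((Zygana,Platyax),Rhizion),Telaria),Glyptinus).
The clade {Platyax, Rhizion, Telaria, Zygana} is supported by Char. 1: its derived state '+' occurs in exactly those taxa and in no other taxon (including the outgroup).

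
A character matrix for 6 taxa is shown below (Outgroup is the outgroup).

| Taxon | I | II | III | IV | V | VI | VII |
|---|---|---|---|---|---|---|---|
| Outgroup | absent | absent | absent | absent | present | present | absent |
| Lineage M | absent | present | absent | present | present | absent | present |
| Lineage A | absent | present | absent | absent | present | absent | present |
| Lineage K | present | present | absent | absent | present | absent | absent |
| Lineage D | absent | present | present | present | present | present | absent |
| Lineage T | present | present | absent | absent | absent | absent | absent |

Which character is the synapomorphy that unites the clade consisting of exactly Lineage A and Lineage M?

VII

Character polarity is set by the outgroup: the derived state is whichever differs from the outgroup's state, so for V, VI the derived state is 'absent', and for the remaining characters it is 'present'.
I (derived state 'present') is shared by Lineage K and Lineage T — a synapomorphy uniting that clade.
All ingroup taxa share the derived state 'present' for II; it defines the ingroup but does not resolve relationships within it.
III: derived state 'present' in Lineage D only — an autapomorphy, so it tells us nothing about relationships among taxa.
IV groups Lineage D and Lineage M, which is incompatible with the clades supported by the remaining characters; treating it as convergent (homoplasy) costs fewer steps than any alternative tree.
V (derived state 'absent') is unique to Lineage T (autapomorphy; uninformative for grouping).
VI: derived state 'absent' in Lineage A, Lineage K, Lineage M, and Lineage T only — synapomorphy for {Lineage A, Lineage K, Lineage M, Lineage T}.
VII (derived state 'present') is shared by Lineage A and Lineage M — a synapomorphy uniting that clade.
Most parsimonious ingroup topology: (((Lineage M,Lineage A),(Lineage K,Lineage T)),Lineage D).
The clade {Lineage A, Lineage M} is supported by VII: its derived state 'present' occurs in exactly those taxa and in no other taxon (including the outgroup).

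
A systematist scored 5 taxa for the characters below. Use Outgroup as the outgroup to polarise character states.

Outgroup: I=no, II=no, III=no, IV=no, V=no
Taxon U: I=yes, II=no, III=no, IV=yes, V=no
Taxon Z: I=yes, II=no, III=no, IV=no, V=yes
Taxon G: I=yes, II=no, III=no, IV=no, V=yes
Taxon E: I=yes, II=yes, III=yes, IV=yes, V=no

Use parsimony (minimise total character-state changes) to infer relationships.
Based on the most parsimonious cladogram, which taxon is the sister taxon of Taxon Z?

Taxon G

The outgroup has state 'no' for every character, so 'yes' is the derived state throughout.
All ingroup taxa share the derived state 'yes' for I; it defines the ingroup but does not resolve relationships within it.
II: derived state 'yes' in Taxon E only — an autapomorphy, so it tells us nothing about relationships among taxa.
III: derived state 'yes' in Taxon E only — an autapomorphy, so it tells us nothing about relationships among taxa.
IV (derived state 'yes') is shared by Taxon E and Taxon U — a synapomorphy uniting that clade.
Only Taxon G and Taxon Z show the derived state 'yes' for V, supporting them as a clade.
Most parsimonious ingroup topology: ((Taxon U,Taxon E),(Taxon Z,Taxon G)).
Taxon Z and Taxon G form a cherry on this tree, so they are sister taxa.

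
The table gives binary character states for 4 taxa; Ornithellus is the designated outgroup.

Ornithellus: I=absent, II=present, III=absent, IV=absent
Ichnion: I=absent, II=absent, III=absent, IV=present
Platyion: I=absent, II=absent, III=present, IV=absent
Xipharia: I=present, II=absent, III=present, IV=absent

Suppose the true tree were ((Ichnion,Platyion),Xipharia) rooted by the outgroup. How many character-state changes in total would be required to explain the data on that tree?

Map each character onto ((Ichnion,Platyion),Xipharia) (rooted by Ornithellus) and count the minimum state changes it requires (Fitch parsimony):
I: 1; II: 1; III: 2; IV: 1.
Total tree length = 5.

5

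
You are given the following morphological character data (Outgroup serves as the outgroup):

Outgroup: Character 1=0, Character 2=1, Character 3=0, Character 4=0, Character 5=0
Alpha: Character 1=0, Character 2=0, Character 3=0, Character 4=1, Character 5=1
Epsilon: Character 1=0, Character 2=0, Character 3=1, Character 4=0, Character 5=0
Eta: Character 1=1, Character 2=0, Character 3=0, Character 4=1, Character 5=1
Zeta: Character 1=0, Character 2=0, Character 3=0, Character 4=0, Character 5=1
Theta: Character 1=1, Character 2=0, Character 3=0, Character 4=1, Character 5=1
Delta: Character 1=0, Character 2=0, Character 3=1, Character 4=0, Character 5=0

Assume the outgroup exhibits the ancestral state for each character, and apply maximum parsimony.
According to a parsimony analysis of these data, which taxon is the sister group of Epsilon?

Delta

Character polarity is set by the outgroup: the derived state is whichever differs from the outgroup's state, so for Character 2 the derived state is '0', and for the remaining characters it is '1'.
Only Eta and Theta show the derived state '1' for Character 1, supporting them as a clade.
Character 2 (derived state '0') is shared by all ingroup taxa — unites the whole ingroup.
Only Delta and Epsilon show the derived state '1' for Character 3, supporting them as a clade.
Only Alpha, Eta, and Theta show the derived state '1' for Character 4, supporting them as a clade.
Character 5 (derived state '1') is shared by Alpha, Eta, Theta, and Zeta — a synapomorphy uniting that clade.
Most parsimonious ingroup topology: (((Alpha,(Eta,Theta)),Zeta),(Epsilon,Delta)).
Epsilon and Delta form a cherry on this tree, so they are sister taxa.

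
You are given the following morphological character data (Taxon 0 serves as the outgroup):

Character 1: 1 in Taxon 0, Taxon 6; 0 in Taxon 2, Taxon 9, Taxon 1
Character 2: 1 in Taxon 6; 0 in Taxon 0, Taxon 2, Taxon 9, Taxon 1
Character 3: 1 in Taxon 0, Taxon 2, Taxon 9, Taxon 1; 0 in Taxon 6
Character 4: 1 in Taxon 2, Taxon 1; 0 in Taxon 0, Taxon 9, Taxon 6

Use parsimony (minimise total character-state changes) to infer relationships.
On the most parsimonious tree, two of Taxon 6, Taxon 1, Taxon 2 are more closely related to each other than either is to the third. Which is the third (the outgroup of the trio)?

Character polarity is set by the outgroup: the derived state is whichever differs from the outgroup's state, so for Character 1, Character 3 the derived state is '0', and for the remaining characters it is '1'.
Character 1: derived state '0' in Taxon 1, Taxon 2, and Taxon 9 only — synapomorphy for {Taxon 1, Taxon 2, Taxon 9}.
Character 2: derived state '1' in Taxon 6 only — an autapomorphy, so it tells us nothing about relationships among taxa.
Character 3 (derived state '0') is unique to Taxon 6 (autapomorphy; uninformative for grouping).
Character 4 (derived state '1') is shared by Taxon 1 and Taxon 2 — a synapomorphy uniting that clade.
Most parsimonious ingroup topology: (Taxon 6,((Taxon 1,Taxon 2),Taxon 9)).
Taxon 1 and Taxon 2 share a more recent common ancestor with each other than either does with Taxon 6, so Taxon 6 is the least closely related of the three.

Taxon 6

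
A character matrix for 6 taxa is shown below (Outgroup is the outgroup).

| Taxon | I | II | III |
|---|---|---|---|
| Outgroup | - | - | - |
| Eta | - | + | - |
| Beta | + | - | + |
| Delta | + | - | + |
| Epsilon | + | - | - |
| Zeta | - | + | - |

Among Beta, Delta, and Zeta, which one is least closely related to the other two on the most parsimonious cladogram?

The outgroup has state '-' for every character, so '+' is the derived state throughout.
I: derived state '+' in Beta, Delta, and Epsilon only — synapomorphy for {Beta, Delta, Epsilon}.
II (derived state '+') is shared by Eta and Zeta — a synapomorphy uniting that clade.
III (derived state '+') is shared by Beta and Delta — a synapomorphy uniting that clade.
Most parsimonious ingroup topology: ((Eta,Zeta),((Beta,Delta),Epsilon)).
Beta and Delta share a more recent common ancestor with each other than either does with Zeta, so Zeta is the least closely related of the three.

Zeta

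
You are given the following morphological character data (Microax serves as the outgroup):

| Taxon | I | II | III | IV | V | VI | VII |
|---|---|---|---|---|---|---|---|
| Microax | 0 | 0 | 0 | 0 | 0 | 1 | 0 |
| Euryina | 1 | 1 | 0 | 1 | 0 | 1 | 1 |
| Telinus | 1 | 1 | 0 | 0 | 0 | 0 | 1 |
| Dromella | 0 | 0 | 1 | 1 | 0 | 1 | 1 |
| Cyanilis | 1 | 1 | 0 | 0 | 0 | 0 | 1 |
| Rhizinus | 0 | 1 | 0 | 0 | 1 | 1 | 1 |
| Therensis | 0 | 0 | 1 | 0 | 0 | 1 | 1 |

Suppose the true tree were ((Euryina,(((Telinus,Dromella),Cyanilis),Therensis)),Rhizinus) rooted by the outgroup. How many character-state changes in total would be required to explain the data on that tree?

14

Map each character onto ((Euryina,(((Telinus,Dromella),Cyanilis),Therensis)),Rhizinus) (rooted by Microax) and count the minimum state changes it requires (Fitch parsimony):
I: 3; II: 3; III: 2; IV: 2; V: 1; VI: 2; VII: 1.
Total tree length = 14.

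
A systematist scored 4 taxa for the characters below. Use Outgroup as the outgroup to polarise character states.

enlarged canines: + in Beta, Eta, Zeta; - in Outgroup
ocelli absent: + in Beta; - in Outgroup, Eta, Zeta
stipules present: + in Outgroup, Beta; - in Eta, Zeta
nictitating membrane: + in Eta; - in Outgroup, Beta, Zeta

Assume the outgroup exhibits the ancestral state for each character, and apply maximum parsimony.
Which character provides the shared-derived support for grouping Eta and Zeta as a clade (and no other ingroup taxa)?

stipules present

Character polarity is set by the outgroup: the derived state is whichever differs from the outgroup's state, so for stipules present the derived state is '-', and for the remaining characters it is '+'.
All ingroup taxa share the derived state '+' for enlarged canines; it defines the ingroup but does not resolve relationships within it.
ocelli absent (derived state '+') is unique to Beta (autapomorphy; uninformative for grouping).
Only Eta and Zeta show the derived state '-' for stipules present, supporting them as a clade.
nictitating membrane: derived state '+' in Eta only — an autapomorphy, so it tells us nothing about relationships among taxa.
Most parsimonious ingroup topology: (Beta,(Eta,Zeta)).
The clade {Eta, Zeta} is supported by stipules present: its derived state '-' occurs in exactly those taxa and in no other taxon (including the outgroup).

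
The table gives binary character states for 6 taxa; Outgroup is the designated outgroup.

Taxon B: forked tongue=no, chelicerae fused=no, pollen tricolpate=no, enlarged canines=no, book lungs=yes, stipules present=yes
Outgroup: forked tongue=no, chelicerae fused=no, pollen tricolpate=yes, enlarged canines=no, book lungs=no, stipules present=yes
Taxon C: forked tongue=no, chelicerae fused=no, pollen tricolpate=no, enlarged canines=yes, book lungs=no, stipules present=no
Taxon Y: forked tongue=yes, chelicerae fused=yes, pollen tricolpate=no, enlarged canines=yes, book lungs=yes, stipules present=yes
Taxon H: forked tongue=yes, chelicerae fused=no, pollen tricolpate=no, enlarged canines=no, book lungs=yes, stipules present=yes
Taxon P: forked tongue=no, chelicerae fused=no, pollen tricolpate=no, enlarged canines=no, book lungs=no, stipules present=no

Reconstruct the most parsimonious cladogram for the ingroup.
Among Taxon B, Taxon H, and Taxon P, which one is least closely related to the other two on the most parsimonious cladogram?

Taxon P

Character polarity is set by the outgroup: the derived state is whichever differs from the outgroup's state, so for pollen tricolpate, stipules present the derived state is 'no', and for the remaining characters it is 'yes'.
forked tongue (derived state 'yes') is shared by Taxon H and Taxon Y — a synapomorphy uniting that clade.
chelicerae fused: derived state 'yes' in Taxon Y only — an autapomorphy, so it tells us nothing about relationships among taxa.
All ingroup taxa share the derived state 'no' for pollen tricolpate; it defines the ingroup but does not resolve relationships within it.
enlarged canines (state 'yes') occurs in Taxon C and Taxon Y but conflicts with the nesting implied by the other characters — most parsimoniously interpreted as homoplasy.
book lungs (derived state 'yes') is shared by Taxon B, Taxon H, and Taxon Y — a synapomorphy uniting that clade.
Only Taxon C and Taxon P show the derived state 'no' for stipules present, supporting them as a clade.
Most parsimonious ingroup topology: ((Taxon C,Taxon P),((Taxon H,Taxon Y),Taxon B)).
Taxon H and Taxon B share a more recent common ancestor with each other than either does with Taxon P, so Taxon P is the least closely related of the three.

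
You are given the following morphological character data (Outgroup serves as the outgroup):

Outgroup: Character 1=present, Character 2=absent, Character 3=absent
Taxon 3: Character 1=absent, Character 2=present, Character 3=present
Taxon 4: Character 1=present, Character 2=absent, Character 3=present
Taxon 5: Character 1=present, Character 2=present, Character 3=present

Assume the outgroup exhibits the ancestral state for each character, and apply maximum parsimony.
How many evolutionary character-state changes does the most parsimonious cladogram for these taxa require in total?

3

Character polarity is set by the outgroup: the derived state is whichever differs from the outgroup's state, so for Character 1 the derived state is 'absent', and for the remaining characters it is 'present'.
Character 1 (derived state 'absent') is unique to Taxon 3 (autapomorphy; uninformative for grouping).
Only Taxon 3 and Taxon 5 show the derived state 'present' for Character 2, supporting them as a clade.
Character 3 (derived state 'present') is shared by all ingroup taxa — unites the whole ingroup.
Most parsimonious ingroup topology: ((Taxon 3,Taxon 5),Taxon 4).
Changes per character on this tree: Character 1: 1; Character 2: 1; Character 3: 1.
Total = 3.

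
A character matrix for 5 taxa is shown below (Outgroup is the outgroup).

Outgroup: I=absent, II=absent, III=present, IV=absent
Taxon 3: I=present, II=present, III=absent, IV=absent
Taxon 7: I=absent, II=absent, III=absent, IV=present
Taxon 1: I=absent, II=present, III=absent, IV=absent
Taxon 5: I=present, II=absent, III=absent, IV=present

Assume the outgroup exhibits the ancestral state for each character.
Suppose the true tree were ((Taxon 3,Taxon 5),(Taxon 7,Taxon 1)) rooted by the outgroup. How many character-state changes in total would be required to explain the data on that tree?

Map each character onto ((Taxon 3,Taxon 5),(Taxon 7,Taxon 1)) (rooted by Outgroup) and count the minimum state changes it requires (Fitch parsimony):
I: 1; II: 2; III: 1; IV: 2.
Total tree length = 6.

6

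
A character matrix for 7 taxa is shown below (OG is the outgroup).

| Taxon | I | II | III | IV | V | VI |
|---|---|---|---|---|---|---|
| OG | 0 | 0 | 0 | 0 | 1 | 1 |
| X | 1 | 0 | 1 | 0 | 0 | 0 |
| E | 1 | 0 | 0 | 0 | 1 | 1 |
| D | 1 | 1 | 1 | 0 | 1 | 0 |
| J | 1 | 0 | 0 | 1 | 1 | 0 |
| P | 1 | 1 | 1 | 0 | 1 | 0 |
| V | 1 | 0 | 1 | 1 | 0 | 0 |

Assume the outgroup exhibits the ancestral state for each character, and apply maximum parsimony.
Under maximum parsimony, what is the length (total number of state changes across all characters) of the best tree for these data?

7

Character polarity is set by the outgroup: the derived state is whichever differs from the outgroup's state, so for V, VI the derived state is '0', and for the remaining characters it is '1'.
I (derived state '1') is shared by all ingroup taxa — unites the whole ingroup.
II (derived state '1') is shared by D and P — a synapomorphy uniting that clade.
III: derived state '1' in D, P, V, and X only — synapomorphy for {D, P, V, X}.
IV (state '1') occurs in J and V but conflicts with the nesting implied by the other characters — most parsimoniously interpreted as homoplasy.
V: derived state '0' in V and X only — synapomorphy for {V, X}.
VI (derived state '0') is shared by D, J, P, V, and X — a synapomorphy uniting that clade.
Most parsimonious ingroup topology: ((((X,V),(D,P)),J),E).
Changes per character on this tree: I: 1; II: 1; III: 1; IV: 2; V: 1; VI: 1.
Total = 7.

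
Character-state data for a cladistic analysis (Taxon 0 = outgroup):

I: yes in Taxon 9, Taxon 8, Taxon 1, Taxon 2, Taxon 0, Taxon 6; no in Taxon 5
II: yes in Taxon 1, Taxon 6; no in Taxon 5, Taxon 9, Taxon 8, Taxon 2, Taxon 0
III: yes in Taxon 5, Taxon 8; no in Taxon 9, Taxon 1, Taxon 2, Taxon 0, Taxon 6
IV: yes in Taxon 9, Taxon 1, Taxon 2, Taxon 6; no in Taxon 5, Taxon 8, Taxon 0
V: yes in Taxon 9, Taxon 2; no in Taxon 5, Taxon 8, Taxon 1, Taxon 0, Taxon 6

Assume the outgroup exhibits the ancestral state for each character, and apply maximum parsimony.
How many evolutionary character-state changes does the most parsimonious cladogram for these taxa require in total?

5

Character polarity is set by the outgroup: the derived state is whichever differs from the outgroup's state, so for I the derived state is 'no', and for the remaining characters it is 'yes'.
I: derived state 'no' in Taxon 5 only — an autapomorphy, so it tells us nothing about relationships among taxa.
II: derived state 'yes' in Taxon 1 and Taxon 6 only — synapomorphy for {Taxon 1, Taxon 6}.
III (derived state 'yes') is shared by Taxon 5 and Taxon 8 — a synapomorphy uniting that clade.
IV: derived state 'yes' in Taxon 1, Taxon 2, Taxon 6, and Taxon 9 only — synapomorphy for {Taxon 1, Taxon 2, Taxon 6, Taxon 9}.
V: derived state 'yes' in Taxon 2 and Taxon 9 only — synapomorphy for {Taxon 2, Taxon 9}.
Most parsimonious ingroup topology: (((Taxon 2,Taxon 9),(Taxon 6,Taxon 1)),(Taxon 5,Taxon 8)).
Changes per character on this tree: I: 1; II: 1; III: 1; IV: 1; V: 1.
Total = 5.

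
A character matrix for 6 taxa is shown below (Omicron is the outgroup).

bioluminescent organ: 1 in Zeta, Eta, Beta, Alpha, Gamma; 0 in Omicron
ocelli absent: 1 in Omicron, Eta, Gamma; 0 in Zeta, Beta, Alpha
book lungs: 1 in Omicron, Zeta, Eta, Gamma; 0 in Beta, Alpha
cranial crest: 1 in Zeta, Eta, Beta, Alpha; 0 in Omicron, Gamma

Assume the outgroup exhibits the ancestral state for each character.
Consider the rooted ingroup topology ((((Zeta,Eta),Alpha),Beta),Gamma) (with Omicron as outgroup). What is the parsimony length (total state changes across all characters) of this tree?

6

Map each character onto ((((Zeta,Eta),Alpha),Beta),Gamma) (rooted by Omicron) and count the minimum state changes it requires (Fitch parsimony):
bioluminescent organ: 1; ocelli absent: 2; book lungs: 2; cranial crest: 1.
Total tree length = 6.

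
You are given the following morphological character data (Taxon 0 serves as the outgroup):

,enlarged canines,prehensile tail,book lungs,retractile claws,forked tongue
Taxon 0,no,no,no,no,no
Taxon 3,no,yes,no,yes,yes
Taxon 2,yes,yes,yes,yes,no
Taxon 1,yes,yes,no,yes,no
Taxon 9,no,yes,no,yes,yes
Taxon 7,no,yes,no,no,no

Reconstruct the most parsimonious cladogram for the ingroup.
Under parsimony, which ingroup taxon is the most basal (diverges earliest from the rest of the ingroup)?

Taxon 7

The outgroup has state 'no' for every character, so 'yes' is the derived state throughout.
enlarged canines (derived state 'yes') is shared by Taxon 1 and Taxon 2 — a synapomorphy uniting that clade.
All ingroup taxa share the derived state 'yes' for prehensile tail; it defines the ingroup but does not resolve relationships within it.
book lungs: derived state 'yes' in Taxon 2 only — an autapomorphy, so it tells us nothing about relationships among taxa.
Only Taxon 1, Taxon 2, Taxon 3, and Taxon 9 show the derived state 'yes' for retractile claws, supporting them as a clade.
forked tongue (derived state 'yes') is shared by Taxon 3 and Taxon 9 — a synapomorphy uniting that clade.
Most parsimonious ingroup topology: (((Taxon 3,Taxon 9),(Taxon 2,Taxon 1)),Taxon 7).
Taxon 7 is sister to the clade containing all other ingroup taxa, so it is the earliest-diverging (most basal) ingroup lineage.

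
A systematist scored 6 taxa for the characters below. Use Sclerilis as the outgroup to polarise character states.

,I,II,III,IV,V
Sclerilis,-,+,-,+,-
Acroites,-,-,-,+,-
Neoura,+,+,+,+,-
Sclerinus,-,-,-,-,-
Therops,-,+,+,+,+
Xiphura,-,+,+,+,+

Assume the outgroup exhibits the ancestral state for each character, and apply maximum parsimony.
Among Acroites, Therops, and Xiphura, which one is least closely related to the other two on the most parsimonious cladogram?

Acroites

Character polarity is set by the outgroup: the derived state is whichever differs from the outgroup's state, so for II, IV the derived state is '-', and for the remaining characters it is '+'.
I: derived state '+' in Neoura only — an autapomorphy, so it tells us nothing about relationships among taxa.
II (derived state '-') is shared by Acroites and Sclerinus — a synapomorphy uniting that clade.
III: derived state '+' in Neoura, Therops, and Xiphura only — synapomorphy for {Neoura, Therops, Xiphura}.
IV: derived state '-' in Sclerinus only — an autapomorphy, so it tells us nothing about relationships among taxa.
V: derived state '+' in Therops and Xiphura only — synapomorphy for {Therops, Xiphura}.
Most parsimonious ingroup topology: ((Acroites,Sclerinus),(Neoura,(Therops,Xiphura))).
Therops and Xiphura share a more recent common ancestor with each other than either does with Acroites, so Acroites is the least closely related of the three.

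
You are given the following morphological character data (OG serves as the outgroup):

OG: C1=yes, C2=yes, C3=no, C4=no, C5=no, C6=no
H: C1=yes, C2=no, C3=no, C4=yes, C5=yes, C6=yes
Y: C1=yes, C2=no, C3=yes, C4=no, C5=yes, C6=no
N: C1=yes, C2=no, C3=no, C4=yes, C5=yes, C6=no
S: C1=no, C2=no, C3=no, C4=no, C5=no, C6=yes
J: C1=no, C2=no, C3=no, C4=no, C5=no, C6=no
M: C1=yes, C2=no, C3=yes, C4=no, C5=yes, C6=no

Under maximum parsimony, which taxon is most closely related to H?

Character polarity is set by the outgroup: the derived state is whichever differs from the outgroup's state, so for C1, C2 the derived state is 'no', and for the remaining characters it is 'yes'.
Only J and S show the derived state 'no' for C1, supporting them as a clade.
C2 (derived state 'no') is shared by all ingroup taxa — unites the whole ingroup.
Only M and Y show the derived state 'yes' for C3, supporting them as a clade.
C4 (derived state 'yes') is shared by H and N — a synapomorphy uniting that clade.
C5 (derived state 'yes') is shared by H, M, N, and Y — a synapomorphy uniting that clade.
C6 (state 'yes') occurs in H and S but conflicts with the nesting implied by the other characters — most parsimoniously interpreted as homoplasy.
Most parsimonious ingroup topology: (((H,N),(Y,M)),(S,J)).
H and N form a cherry on this tree, so they are sister taxa.

N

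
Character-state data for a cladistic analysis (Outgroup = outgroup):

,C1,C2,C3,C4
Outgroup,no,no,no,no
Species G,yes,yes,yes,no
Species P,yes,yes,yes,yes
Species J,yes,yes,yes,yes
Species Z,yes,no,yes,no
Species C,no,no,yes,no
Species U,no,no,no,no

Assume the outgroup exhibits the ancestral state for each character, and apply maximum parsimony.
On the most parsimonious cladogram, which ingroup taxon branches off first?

Species U

The outgroup has state 'no' for every character, so 'yes' is the derived state throughout.
C1: derived state 'yes' in Species G, Species J, Species P, and Species Z only — synapomorphy for {Species G, Species J, Species P, Species Z}.
C2 (derived state 'yes') is shared by Species G, Species J, and Species P — a synapomorphy uniting that clade.
Only Species C, Species G, Species J, Species P, and Species Z show the derived state 'yes' for C3, supporting them as a clade.
Only Species J and Species P show the derived state 'yes' for C4, supporting them as a clade.
Most parsimonious ingroup topology: ((((Species G,(Species P,Species J)),Species Z),Species C),Species U).
Species U is sister to the clade containing all other ingroup taxa, so it is the earliest-diverging (most basal) ingroup lineage.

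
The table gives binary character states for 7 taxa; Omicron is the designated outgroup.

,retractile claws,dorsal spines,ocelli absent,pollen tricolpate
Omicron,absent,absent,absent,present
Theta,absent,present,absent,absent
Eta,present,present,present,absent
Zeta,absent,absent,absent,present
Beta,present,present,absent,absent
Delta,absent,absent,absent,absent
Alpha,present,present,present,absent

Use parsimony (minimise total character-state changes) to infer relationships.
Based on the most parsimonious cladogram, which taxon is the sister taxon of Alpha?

Character polarity is set by the outgroup: the derived state is whichever differs from the outgroup's state, so for pollen tricolpate the derived state is 'absent', and for the remaining characters it is 'present'.
retractile claws: derived state 'present' in Alpha, Beta, and Eta only — synapomorphy for {Alpha, Beta, Eta}.
dorsal spines: derived state 'present' in Alpha, Beta, Eta, and Theta only — synapomorphy for {Alpha, Beta, Eta, Theta}.
ocelli absent: derived state 'present' in Alpha and Eta only — synapomorphy for {Alpha, Eta}.
pollen tricolpate (derived state 'absent') is shared by Alpha, Beta, Delta, Eta, and Theta — a synapomorphy uniting that clade.
Most parsimonious ingroup topology: (((Theta,((Eta,Alpha),Beta)),Delta),Zeta).
Alpha and Eta form a cherry on this tree, so they are sister taxa.

Eta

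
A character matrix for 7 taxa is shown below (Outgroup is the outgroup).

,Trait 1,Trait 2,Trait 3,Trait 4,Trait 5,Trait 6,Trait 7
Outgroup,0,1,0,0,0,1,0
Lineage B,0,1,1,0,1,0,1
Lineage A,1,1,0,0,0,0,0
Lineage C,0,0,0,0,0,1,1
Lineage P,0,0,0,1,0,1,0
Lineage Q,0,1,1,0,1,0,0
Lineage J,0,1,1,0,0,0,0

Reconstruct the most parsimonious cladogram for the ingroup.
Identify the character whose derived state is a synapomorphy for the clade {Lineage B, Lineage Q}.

Character polarity is set by the outgroup: the derived state is whichever differs from the outgroup's state, so for Trait 2, Trait 6 the derived state is '0', and for the remaining characters it is '1'.
Trait 1 (derived state '1') is unique to Lineage A (autapomorphy; uninformative for grouping).
Only Lineage C and Lineage P show the derived state '0' for Trait 2, supporting them as a clade.
Trait 3: derived state '1' in Lineage B, Lineage J, and Lineage Q only — synapomorphy for {Lineage B, Lineage J, Lineage Q}.
Trait 4: derived state '1' in Lineage P only — an autapomorphy, so it tells us nothing about relationships among taxa.
Trait 5 (derived state '1') is shared by Lineage B and Lineage Q — a synapomorphy uniting that clade.
Trait 6: derived state '0' in Lineage A, Lineage B, Lineage J, and Lineage Q only — synapomorphy for {Lineage A, Lineage B, Lineage J, Lineage Q}.
Trait 7 (state '1') occurs in Lineage B and Lineage C but conflicts with the nesting implied by the other characters — most parsimoniously interpreted as homoplasy.
Most parsimonious ingroup topology: ((((Lineage B,Lineage Q),Lineage J),Lineage A),(Lineage C,Lineage P)).
The clade {Lineage B, Lineage Q} is supported by Trait 5: its derived state '1' occurs in exactly those taxa and in no other taxon (including the outgroup).

Trait 5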